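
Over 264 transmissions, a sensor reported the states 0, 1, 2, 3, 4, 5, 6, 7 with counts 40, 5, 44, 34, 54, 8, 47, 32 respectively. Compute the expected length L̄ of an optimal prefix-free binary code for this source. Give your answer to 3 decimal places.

2.837 bits/symbol

Probabilities are the counts divided by 264.
Repeatedly combine the two least-probable nodes; the expected code length is the sum of the merged weights.
merge 5/264 + 1/33 → 13/264
merge 13/264 + 4/33 → 15/88
merge 17/132 + 5/33 → 37/132
merge 1/6 + 15/88 → 89/264
merge 47/264 + 9/44 → 101/264
merge 37/132 + 89/264 → 163/264
merge 101/264 + 163/264 → 1
L = 13/264 + 15/88 + 37/132 + 89/264 + 101/264 + 163/264 + 1 = 749/264 ≈ 2.837 bits/symbol.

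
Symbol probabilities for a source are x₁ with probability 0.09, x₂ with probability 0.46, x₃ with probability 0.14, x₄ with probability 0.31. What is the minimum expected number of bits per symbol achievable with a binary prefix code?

Repeatedly combine the two least-probable nodes; the expected code length is the sum of the merged weights.
merge 9/100 + 7/50 → 23/100
merge 23/100 + 31/100 → 27/50
merge 23/50 + 27/50 → 1
L = 23/100 + 27/50 + 1 = 177/100 = 1.77 bits/symbol.

1.77 bits/symbol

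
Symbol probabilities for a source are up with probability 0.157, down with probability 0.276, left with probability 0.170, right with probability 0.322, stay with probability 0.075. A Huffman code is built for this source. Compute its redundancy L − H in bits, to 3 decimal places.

Entropy H = −Σ p log₂ p ≈ 2.1733 bits.
Huffman merges: 3/40+157/1000→29/125; 17/100+29/125→201/500; 69/250+161/500→299/500; 201/500+299/500→1. L = 279/125 ≈ 2.2320.
L − H = 2.2320 − 2.1733 = 0.059 bits.

0.059 bits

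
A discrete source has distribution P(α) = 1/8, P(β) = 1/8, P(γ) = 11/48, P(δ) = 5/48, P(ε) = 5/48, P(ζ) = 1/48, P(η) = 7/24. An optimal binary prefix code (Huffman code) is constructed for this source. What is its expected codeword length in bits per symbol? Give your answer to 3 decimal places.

Repeatedly combine the two least-probable nodes; the expected code length is the sum of the merged weights.
merge 1/48 + 5/48 → 1/8
merge 5/48 + 1/8 → 11/48
merge 1/8 + 1/8 → 1/4
merge 11/48 + 11/48 → 11/24
merge 1/4 + 7/24 → 13/24
merge 11/24 + 13/24 → 1
L = 1/8 + 11/48 + 1/4 + 11/24 + 13/24 + 1 = 125/48 ≈ 2.604 bits/symbol.

2.604 bits/symbol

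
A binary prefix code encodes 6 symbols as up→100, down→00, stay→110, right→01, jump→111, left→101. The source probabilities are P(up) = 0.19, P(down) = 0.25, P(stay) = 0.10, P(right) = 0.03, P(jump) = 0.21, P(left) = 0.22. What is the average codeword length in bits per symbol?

L̄ = Σ pᵢ·ℓᵢ = 0.19·3 + 0.25·2 + 0.10·3 + 0.03·2 + 0.21·3 + 0.22·3 = 2.72 bits/symbol.

2.72 bits/symbol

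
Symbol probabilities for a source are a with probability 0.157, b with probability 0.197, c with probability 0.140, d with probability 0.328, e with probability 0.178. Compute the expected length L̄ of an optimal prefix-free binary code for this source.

2.297 bits/symbol

Repeatedly combine the two least-probable nodes; the expected code length is the sum of the merged weights.
merge 7/50 + 157/1000 → 297/1000
merge 89/500 + 197/1000 → 3/8
merge 297/1000 + 41/125 → 5/8
merge 3/8 + 5/8 → 1
L = 297/1000 + 3/8 + 5/8 + 1 = 2297/1000 = 2.297 bits/symbol.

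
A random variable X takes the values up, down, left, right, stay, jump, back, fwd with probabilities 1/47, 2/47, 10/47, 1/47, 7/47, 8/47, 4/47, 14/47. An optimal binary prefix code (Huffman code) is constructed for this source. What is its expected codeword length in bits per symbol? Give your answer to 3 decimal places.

2.617 bits/symbol

Repeatedly combine the two least-probable nodes; the expected code length is the sum of the merged weights.
merge 1/47 + 1/47 → 2/47
merge 2/47 + 2/47 → 4/47
merge 4/47 + 4/47 → 8/47
merge 7/47 + 8/47 → 15/47
merge 8/47 + 10/47 → 18/47
merge 14/47 + 15/47 → 29/47
merge 18/47 + 29/47 → 1
L = 2/47 + 4/47 + 8/47 + 15/47 + 18/47 + 29/47 + 1 = 123/47 ≈ 2.617 bits/symbol.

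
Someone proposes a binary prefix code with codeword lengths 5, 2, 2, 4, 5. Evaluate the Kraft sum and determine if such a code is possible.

With common denominator 2^5 = 32: Σ 2^(−ℓᵢ) = 1/32 + 8/32 + 8/32 + 2/32 + 1/32 = 20/32 = 0.625.
Kraft's inequality requires Σ ≤ 1; here Σ = 0.625 ≤ 1, so such a prefix code exists.

0.625; yes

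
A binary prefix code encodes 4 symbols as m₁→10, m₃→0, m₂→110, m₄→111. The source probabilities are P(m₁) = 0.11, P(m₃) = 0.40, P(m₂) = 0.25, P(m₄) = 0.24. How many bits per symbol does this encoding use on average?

L̄ = Σ pᵢ·ℓᵢ = 0.11·2 + 0.40·1 + 0.25·3 + 0.24·3 = 2.09 bits/symbol.

2.09 bits/symbol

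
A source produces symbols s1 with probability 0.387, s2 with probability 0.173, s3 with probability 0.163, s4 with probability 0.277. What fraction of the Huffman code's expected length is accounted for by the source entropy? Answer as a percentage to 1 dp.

Entropy H = −Σ p log₂ p ≈ 1.9075 bits.
Huffman merges: 163/1000+173/1000→42/125; 277/1000+42/125→613/1000; 387/1000+613/1000→1. L = 1949/1000 ≈ 1.9490.
Efficiency = H/L = 1.9075/1.9490 = 97.9%.

97.9%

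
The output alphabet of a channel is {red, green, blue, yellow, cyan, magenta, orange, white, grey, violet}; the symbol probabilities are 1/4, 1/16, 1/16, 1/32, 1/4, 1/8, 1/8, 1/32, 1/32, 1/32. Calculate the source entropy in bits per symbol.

2.875 bits

Each probability is a power of 1/2, so log₂(1/p) is an integer.
H = Σ p·log₂(1/p) = 1/4·2 + 1/16·4 + 1/16·4 + 1/32·5 + 1/4·2 + 1/8·3 + 1/8·3 + 1/32·5 + 1/32·5 + 1/32·5 = 2.875 bits.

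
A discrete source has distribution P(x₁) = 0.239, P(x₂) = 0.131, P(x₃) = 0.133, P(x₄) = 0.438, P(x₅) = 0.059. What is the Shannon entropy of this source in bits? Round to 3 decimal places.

H = −Σ pᵢ log₂ pᵢ.
−0.239·log₂(0.239) = 0.4935
−0.131·log₂(0.131) = 0.3841
−0.133·log₂(0.133) = 0.3871
−0.438·log₂(0.438) = 0.5217
−0.059·log₂(0.059) = 0.2409
Sum ≈ 2.0273 → 2.027 bits.

2.027 bits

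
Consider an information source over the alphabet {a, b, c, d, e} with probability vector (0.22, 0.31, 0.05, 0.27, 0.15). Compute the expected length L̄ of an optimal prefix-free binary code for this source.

Repeatedly combine the two least-probable nodes; the expected code length is the sum of the merged weights.
merge 1/20 + 3/20 → 1/5
merge 1/5 + 11/50 → 21/50
merge 27/100 + 31/100 → 29/50
merge 21/50 + 29/50 → 1
L = 1/5 + 21/50 + 29/50 + 1 = 11/5 = 2.2 bits/symbol.

2.2 bits/symbol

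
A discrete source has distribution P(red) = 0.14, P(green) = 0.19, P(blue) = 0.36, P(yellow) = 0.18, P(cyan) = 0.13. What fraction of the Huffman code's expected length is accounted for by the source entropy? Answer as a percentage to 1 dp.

Entropy H = −Σ p log₂ p ≈ 2.2109 bits.
Huffman merges: 13/100+7/50→27/100; 9/50+19/100→37/100; 27/100+9/25→63/100; 37/100+63/100→1. L = 227/100 ≈ 2.2700.
Efficiency = H/L = 2.2109/2.2700 = 97.4%.

97.4%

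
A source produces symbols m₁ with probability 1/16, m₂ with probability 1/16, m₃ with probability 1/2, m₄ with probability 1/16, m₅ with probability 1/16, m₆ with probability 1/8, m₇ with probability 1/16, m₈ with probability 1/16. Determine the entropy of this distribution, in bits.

Each probability is a power of 1/2, so log₂(1/p) is an integer.
H = Σ p·log₂(1/p) = 1/16·4 + 1/16·4 + 1/2·1 + 1/16·4 + 1/16·4 + 1/8·3 + 1/16·4 + 1/16·4 = 2.375 bits.

2.375 bits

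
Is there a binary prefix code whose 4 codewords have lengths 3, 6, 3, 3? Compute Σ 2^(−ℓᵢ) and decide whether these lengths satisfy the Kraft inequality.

0.390625; yes

With common denominator 2^6 = 64: Σ 2^(−ℓᵢ) = 8/64 + 1/64 + 8/64 + 8/64 = 25/64 = 0.390625.
Kraft's inequality requires Σ ≤ 1; here Σ = 0.390625 ≤ 1, so such a prefix code exists.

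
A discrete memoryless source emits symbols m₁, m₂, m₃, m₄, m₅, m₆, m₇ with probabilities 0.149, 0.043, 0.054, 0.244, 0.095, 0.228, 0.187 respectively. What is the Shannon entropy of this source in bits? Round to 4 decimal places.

2.5896 bits

H = −Σ pᵢ log₂ pᵢ.
−0.149·log₂(0.149) = 0.4092
−0.043·log₂(0.043) = 0.1952
−0.054·log₂(0.054) = 0.2274
−0.244·log₂(0.244) = 0.4966
−0.095·log₂(0.095) = 0.3226
−0.228·log₂(0.228) = 0.4863
−0.187·log₂(0.187) = 0.4523
Sum ≈ 2.5896 → 2.5896 bits.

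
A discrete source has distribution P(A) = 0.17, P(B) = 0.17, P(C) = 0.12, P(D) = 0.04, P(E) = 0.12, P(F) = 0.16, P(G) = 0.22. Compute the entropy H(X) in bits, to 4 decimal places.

H = −Σ pᵢ log₂ pᵢ.
−0.17·log₂(0.17) = 0.4346
−0.17·log₂(0.17) = 0.4346
−0.12·log₂(0.12) = 0.3671
−0.04·log₂(0.04) = 0.1858
−0.12·log₂(0.12) = 0.3671
−0.16·log₂(0.16) = 0.4230
−0.22·log₂(0.22) = 0.4806
Sum ≈ 2.6927 → 2.6927 bits.

2.6927 bits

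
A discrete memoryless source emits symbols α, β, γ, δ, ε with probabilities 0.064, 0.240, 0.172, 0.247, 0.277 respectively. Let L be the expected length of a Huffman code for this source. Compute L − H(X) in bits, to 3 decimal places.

Entropy H = −Σ p log₂ p ≈ 2.1961 bits.
Huffman merges: 8/125+43/250→59/250; 59/250+6/25→119/250; 247/1000+277/1000→131/250; 119/250+131/250→1. L = 559/250 ≈ 2.2360.
L − H = 2.2360 − 2.1961 = 0.040 bits.

0.040 bits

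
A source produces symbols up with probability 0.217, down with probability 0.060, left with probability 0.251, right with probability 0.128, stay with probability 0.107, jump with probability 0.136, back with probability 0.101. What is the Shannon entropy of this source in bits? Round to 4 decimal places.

2.6725 bits

H = −Σ pᵢ log₂ pᵢ.
−0.217·log₂(0.217) = 0.4783
−0.060·log₂(0.060) = 0.2435
−0.251·log₂(0.251) = 0.5006
−0.128·log₂(0.128) = 0.3796
−0.107·log₂(0.107) = 0.3450
−0.136·log₂(0.136) = 0.3915
−0.101·log₂(0.101) = 0.3341
Sum ≈ 2.6725 → 2.6725 bits.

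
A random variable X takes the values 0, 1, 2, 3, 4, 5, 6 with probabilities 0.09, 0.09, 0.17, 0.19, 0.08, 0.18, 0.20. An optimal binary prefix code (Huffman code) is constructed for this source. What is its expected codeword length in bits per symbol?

Repeatedly combine the two least-probable nodes; the expected code length is the sum of the merged weights.
merge 2/25 + 9/100 → 17/100
merge 9/100 + 17/100 → 13/50
merge 17/100 + 9/50 → 7/20
merge 19/100 + 1/5 → 39/100
merge 13/50 + 7/20 → 61/100
merge 39/100 + 61/100 → 1
L = 17/100 + 13/50 + 7/20 + 39/100 + 61/100 + 1 = 139/50 = 2.78 bits/symbol.

2.78 bits/symbol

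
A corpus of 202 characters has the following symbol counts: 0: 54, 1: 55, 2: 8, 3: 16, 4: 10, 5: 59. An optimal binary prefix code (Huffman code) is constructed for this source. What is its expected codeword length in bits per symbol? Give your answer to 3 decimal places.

Probabilities are the counts divided by 202.
Repeatedly combine the two least-probable nodes; the expected code length is the sum of the merged weights.
merge 4/101 + 5/101 → 9/101
merge 8/101 + 9/101 → 17/101
merge 17/101 + 27/101 → 44/101
merge 55/202 + 59/202 → 57/101
merge 44/101 + 57/101 → 1
L = 9/101 + 17/101 + 44/101 + 57/101 + 1 = 228/101 ≈ 2.257 bits/symbol.

2.257 bits/symbol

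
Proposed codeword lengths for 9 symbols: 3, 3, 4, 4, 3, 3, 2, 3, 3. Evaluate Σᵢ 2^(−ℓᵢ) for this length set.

With common denominator 2^4 = 16: Σ 2^(−ℓᵢ) = 2/16 + 2/16 + 1/16 + 1/16 + 2/16 + 2/16 + 4/16 + 2/16 + 2/16 = 18/16 = 1.125.

1.125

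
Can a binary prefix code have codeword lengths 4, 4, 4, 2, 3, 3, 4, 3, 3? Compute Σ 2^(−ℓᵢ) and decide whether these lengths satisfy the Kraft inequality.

1; yes

With common denominator 2^4 = 16: Σ 2^(−ℓᵢ) = 1/16 + 1/16 + 1/16 + 4/16 + 2/16 + 2/16 + 1/16 + 2/16 + 2/16 = 16/16 = 1.
Kraft's inequality requires Σ ≤ 1; here Σ = 1 ≤ 1, so such a prefix code exists.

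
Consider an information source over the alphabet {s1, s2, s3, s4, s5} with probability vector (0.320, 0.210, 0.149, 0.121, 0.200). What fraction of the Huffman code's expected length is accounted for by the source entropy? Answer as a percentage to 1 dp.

Entropy H = −Σ p log₂ p ≈ 2.2412 bits.
Huffman merges: 121/1000+149/1000→27/100; 1/5+21/100→41/100; 27/100+8/25→59/100; 41/100+59/100→1. L = 227/100 ≈ 2.2700.
Efficiency = H/L = 2.2412/2.2700 = 98.7%.

98.7%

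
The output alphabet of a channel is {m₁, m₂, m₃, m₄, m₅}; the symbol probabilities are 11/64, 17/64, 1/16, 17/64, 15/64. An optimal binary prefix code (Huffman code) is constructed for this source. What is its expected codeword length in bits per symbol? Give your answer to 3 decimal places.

2.234 bits/symbol

Repeatedly combine the two least-probable nodes; the expected code length is the sum of the merged weights.
merge 1/16 + 11/64 → 15/64
merge 15/64 + 15/64 → 15/32
merge 17/64 + 17/64 → 17/32
merge 15/32 + 17/32 → 1
L = 15/64 + 15/32 + 17/32 + 1 = 143/64 ≈ 2.234 bits/symbol.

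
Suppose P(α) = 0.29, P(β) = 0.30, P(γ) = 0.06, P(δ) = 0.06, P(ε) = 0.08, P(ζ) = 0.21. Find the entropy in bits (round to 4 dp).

H = −Σ pᵢ log₂ pᵢ.
−0.29·log₂(0.29) = 0.5179
−0.30·log₂(0.30) = 0.5211
−0.06·log₂(0.06) = 0.2435
−0.06·log₂(0.06) = 0.2435
−0.08·log₂(0.08) = 0.2915
−0.21·log₂(0.21) = 0.4728
Sum ≈ 2.2904 → 2.2904 bits.

2.2904 bits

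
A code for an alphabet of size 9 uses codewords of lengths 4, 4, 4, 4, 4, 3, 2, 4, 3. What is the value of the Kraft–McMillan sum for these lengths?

0.875

With common denominator 2^4 = 16: Σ 2^(−ℓᵢ) = 1/16 + 1/16 + 1/16 + 1/16 + 1/16 + 2/16 + 4/16 + 1/16 + 2/16 = 14/16 = 0.875.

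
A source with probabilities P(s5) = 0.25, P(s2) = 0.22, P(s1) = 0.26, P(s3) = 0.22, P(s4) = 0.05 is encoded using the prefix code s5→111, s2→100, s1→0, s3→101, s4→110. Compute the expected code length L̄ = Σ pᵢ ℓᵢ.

2.48 bits/symbol

L̄ = Σ pᵢ·ℓᵢ = 0.25·3 + 0.22·3 + 0.26·1 + 0.22·3 + 0.05·3 = 2.48 bits/symbol.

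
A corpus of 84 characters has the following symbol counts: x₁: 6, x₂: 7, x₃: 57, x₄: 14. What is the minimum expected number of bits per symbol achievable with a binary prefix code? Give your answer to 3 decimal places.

Probabilities are the counts divided by 84.
Repeatedly combine the two least-probable nodes; the expected code length is the sum of the merged weights.
merge 1/14 + 1/12 → 13/84
merge 13/84 + 1/6 → 9/28
merge 9/28 + 19/28 → 1
L = 13/84 + 9/28 + 1 = 31/21 ≈ 1.476 bits/symbol.

1.476 bits/symbol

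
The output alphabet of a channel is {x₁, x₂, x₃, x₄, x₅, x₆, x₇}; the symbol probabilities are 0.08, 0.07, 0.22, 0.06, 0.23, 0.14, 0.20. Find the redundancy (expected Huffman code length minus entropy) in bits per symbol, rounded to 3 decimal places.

0.047 bits

Entropy H = −Σ p log₂ p ≈ 2.6333 bits.
Huffman merges: 3/50+7/100→13/100; 2/25+13/100→21/100; 7/50+1/5→17/50; 21/100+11/50→43/100; 23/100+17/50→57/100; 43/100+57/100→1. L = 67/25 ≈ 2.6800.
L − H = 2.6800 − 2.6333 = 0.047 bits.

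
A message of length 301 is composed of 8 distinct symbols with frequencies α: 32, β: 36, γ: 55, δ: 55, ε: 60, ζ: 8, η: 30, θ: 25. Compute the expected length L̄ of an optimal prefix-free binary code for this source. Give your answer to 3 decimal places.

2.910 bits/symbol

Probabilities are the counts divided by 301.
Repeatedly combine the two least-probable nodes; the expected code length is the sum of the merged weights.
merge 8/301 + 25/301 → 33/301
merge 30/301 + 32/301 → 62/301
merge 33/301 + 36/301 → 69/301
merge 55/301 + 55/301 → 110/301
merge 60/301 + 62/301 → 122/301
merge 69/301 + 110/301 → 179/301
merge 122/301 + 179/301 → 1
L = 33/301 + 62/301 + 69/301 + 110/301 + 122/301 + 179/301 + 1 = 876/301 ≈ 2.910 bits/symbol.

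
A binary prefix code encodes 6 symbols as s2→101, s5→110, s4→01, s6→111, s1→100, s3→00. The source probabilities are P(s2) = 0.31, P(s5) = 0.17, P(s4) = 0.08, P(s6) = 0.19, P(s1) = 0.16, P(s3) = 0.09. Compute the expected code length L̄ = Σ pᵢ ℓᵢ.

L̄ = Σ pᵢ·ℓᵢ = 0.31·3 + 0.17·3 + 0.08·2 + 0.19·3 + 0.16·3 + 0.09·2 = 2.83 bits/symbol.

2.83 bits/symbol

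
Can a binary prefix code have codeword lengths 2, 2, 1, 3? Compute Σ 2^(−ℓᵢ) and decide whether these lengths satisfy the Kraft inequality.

With common denominator 2^3 = 8: Σ 2^(−ℓᵢ) = 2/8 + 2/8 + 4/8 + 1/8 = 9/8 = 1.125.
Kraft's inequality requires Σ ≤ 1; here Σ = 1.125 > 1, so no such prefix code exists.

1.125; no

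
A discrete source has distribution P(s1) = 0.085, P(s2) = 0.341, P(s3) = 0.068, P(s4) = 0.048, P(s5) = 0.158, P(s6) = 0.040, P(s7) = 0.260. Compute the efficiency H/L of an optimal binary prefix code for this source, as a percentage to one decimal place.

97.4%

Entropy H = −Σ p log₂ p ≈ 2.4172 bits.
Huffman merges: 1/25+6/125→11/125; 17/250+17/200→153/1000; 11/125+153/1000→241/1000; 79/500+241/1000→399/1000; 13/50+341/1000→601/1000; 399/1000+601/1000→1. L = 1241/500 ≈ 2.4820.
Efficiency = H/L = 2.4172/2.4820 = 97.4%.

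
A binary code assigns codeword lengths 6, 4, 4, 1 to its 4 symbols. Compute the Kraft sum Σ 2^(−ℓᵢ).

0.640625

With common denominator 2^6 = 64: Σ 2^(−ℓᵢ) = 1/64 + 4/64 + 4/64 + 32/64 = 41/64 = 0.640625.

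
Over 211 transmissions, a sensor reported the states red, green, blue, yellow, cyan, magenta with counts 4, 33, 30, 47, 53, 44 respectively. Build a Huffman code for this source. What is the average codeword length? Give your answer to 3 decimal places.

2.479 bits/symbol

Probabilities are the counts divided by 211.
Repeatedly combine the two least-probable nodes; the expected code length is the sum of the merged weights.
merge 4/211 + 30/211 → 34/211
merge 33/211 + 34/211 → 67/211
merge 44/211 + 47/211 → 91/211
merge 53/211 + 67/211 → 120/211
merge 91/211 + 120/211 → 1
L = 34/211 + 67/211 + 91/211 + 120/211 + 1 = 523/211 ≈ 2.479 bits/symbol.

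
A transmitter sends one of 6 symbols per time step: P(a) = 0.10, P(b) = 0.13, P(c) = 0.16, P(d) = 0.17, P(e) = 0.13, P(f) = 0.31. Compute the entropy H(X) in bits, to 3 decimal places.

H = −Σ pᵢ log₂ pᵢ.
−0.10·log₂(0.10) = 0.3322
−0.13·log₂(0.13) = 0.3826
−0.16·log₂(0.16) = 0.4230
−0.17·log₂(0.17) = 0.4346
−0.13·log₂(0.13) = 0.3826
−0.31·log₂(0.31) = 0.5238
Sum ≈ 2.4789 → 2.479 bits.

2.479 bits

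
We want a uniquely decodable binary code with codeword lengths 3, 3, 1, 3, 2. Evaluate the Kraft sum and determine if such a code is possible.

1.125; no

With common denominator 2^3 = 8: Σ 2^(−ℓᵢ) = 1/8 + 1/8 + 4/8 + 1/8 + 2/8 = 9/8 = 1.125.
Kraft's inequality requires Σ ≤ 1; here Σ = 1.125 > 1, so no such prefix code exists.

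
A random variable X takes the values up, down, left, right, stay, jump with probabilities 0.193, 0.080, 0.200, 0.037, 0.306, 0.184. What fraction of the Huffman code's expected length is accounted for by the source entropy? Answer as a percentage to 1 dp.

Entropy H = −Σ p log₂ p ≈ 2.3621 bits.
Huffman merges: 37/1000+2/25→117/1000; 117/1000+23/125→301/1000; 193/1000+1/5→393/1000; 301/1000+153/500→607/1000; 393/1000+607/1000→1. L = 1209/500 ≈ 2.4180.
Efficiency = H/L = 2.3621/2.4180 = 97.7%.

97.7%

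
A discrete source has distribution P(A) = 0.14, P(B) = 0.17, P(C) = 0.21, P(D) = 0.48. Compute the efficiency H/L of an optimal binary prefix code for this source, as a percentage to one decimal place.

Entropy H = −Σ p log₂ p ≈ 1.8128 bits.
Huffman merges: 7/50+17/100→31/100; 21/100+31/100→13/25; 12/25+13/25→1. L = 183/100 ≈ 1.8300.
Efficiency = H/L = 1.8128/1.8300 = 99.1%.

99.1%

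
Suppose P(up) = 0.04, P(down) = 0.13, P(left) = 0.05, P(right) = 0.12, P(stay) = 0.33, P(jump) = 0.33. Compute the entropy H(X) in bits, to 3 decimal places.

H = −Σ pᵢ log₂ pᵢ.
−0.04·log₂(0.04) = 0.1858
−0.13·log₂(0.13) = 0.3826
−0.05·log₂(0.05) = 0.2161
−0.12·log₂(0.12) = 0.3671
−0.33·log₂(0.33) = 0.5278
−0.33·log₂(0.33) = 0.5278
Sum ≈ 2.2072 → 2.207 bits.

2.207 bits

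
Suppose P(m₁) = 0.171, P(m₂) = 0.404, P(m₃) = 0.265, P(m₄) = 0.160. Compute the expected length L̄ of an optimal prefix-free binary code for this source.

1.927 bits/symbol

Repeatedly combine the two least-probable nodes; the expected code length is the sum of the merged weights.
merge 4/25 + 171/1000 → 331/1000
merge 53/200 + 331/1000 → 149/250
merge 101/250 + 149/250 → 1
L = 331/1000 + 149/250 + 1 = 1927/1000 = 1.927 bits/symbol.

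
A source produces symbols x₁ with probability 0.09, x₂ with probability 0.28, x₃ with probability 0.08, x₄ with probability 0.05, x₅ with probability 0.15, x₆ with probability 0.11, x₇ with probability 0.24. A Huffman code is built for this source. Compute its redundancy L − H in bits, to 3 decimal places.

Entropy H = −Σ p log₂ p ≈ 2.5894 bits.
Huffman merges: 1/20+2/25→13/100; 9/100+11/100→1/5; 13/100+3/20→7/25; 1/5+6/25→11/25; 7/25+7/25→14/25; 11/25+14/25→1. L = 261/100 ≈ 2.6100.
L − H = 2.6100 − 2.5894 = 0.021 bits.

0.021 bits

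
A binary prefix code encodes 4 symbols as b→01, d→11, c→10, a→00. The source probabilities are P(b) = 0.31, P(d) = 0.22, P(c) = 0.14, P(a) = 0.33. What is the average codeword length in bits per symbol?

2 bits/symbol

L̄ = Σ pᵢ·ℓᵢ = 0.31·2 + 0.22·2 + 0.14·2 + 0.33·2 = 2 bits/symbol.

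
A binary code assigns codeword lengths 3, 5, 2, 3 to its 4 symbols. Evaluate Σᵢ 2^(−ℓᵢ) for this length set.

0.53125

With common denominator 2^5 = 32: Σ 2^(−ℓᵢ) = 4/32 + 1/32 + 8/32 + 4/32 = 17/32 = 0.53125.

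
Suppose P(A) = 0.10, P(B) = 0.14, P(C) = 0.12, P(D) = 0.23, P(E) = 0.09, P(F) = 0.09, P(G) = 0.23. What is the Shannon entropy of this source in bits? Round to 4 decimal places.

2.6970 bits

H = −Σ pᵢ log₂ pᵢ.
−0.10·log₂(0.10) = 0.3322
−0.14·log₂(0.14) = 0.3971
−0.12·log₂(0.12) = 0.3671
−0.23·log₂(0.23) = 0.4877
−0.09·log₂(0.09) = 0.3127
−0.09·log₂(0.09) = 0.3127
−0.23·log₂(0.23) = 0.4877
Sum ≈ 2.6970 → 2.6970 bits.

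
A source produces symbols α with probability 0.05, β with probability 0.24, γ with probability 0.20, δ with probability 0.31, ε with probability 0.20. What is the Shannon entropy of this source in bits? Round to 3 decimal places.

2.163 bits

H = −Σ pᵢ log₂ pᵢ.
−0.05·log₂(0.05) = 0.2161
−0.24·log₂(0.24) = 0.4941
−0.20·log₂(0.20) = 0.4644
−0.31·log₂(0.31) = 0.5238
−0.20·log₂(0.20) = 0.4644
Sum ≈ 2.1628 → 2.163 bits.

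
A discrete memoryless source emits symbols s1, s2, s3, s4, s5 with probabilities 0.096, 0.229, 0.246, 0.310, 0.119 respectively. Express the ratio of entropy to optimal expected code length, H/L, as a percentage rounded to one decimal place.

99.3%

Entropy H = −Σ p log₂ p ≈ 2.1985 bits.
Huffman merges: 12/125+119/1000→43/200; 43/200+229/1000→111/250; 123/500+31/100→139/250; 111/250+139/250→1. L = 443/200 ≈ 2.2150.
Efficiency = H/L = 2.1985/2.2150 = 99.3%.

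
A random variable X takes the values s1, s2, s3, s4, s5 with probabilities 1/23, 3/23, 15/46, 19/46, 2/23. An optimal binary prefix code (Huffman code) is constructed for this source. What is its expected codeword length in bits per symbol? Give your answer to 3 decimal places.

Repeatedly combine the two least-probable nodes; the expected code length is the sum of the merged weights.
merge 1/23 + 2/23 → 3/23
merge 3/23 + 3/23 → 6/23
merge 6/23 + 15/46 → 27/46
merge 19/46 + 27/46 → 1
L = 3/23 + 6/23 + 27/46 + 1 = 91/46 ≈ 1.978 bits/symbol.

1.978 bits/symbol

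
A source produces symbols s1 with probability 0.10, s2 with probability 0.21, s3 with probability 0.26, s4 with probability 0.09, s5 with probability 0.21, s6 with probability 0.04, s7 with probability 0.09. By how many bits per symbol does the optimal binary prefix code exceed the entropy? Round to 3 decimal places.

0.046 bits

Entropy H = −Σ p log₂ p ≈ 2.5942 bits.
Huffman merges: 1/25+9/100→13/100; 9/100+1/10→19/100; 13/100+19/100→8/25; 21/100+21/100→21/50; 13/50+8/25→29/50; 21/50+29/50→1. L = 66/25 ≈ 2.6400.
L − H = 2.6400 − 2.5942 = 0.046 bits.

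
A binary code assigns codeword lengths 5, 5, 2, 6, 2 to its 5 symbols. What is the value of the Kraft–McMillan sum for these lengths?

With common denominator 2^6 = 64: Σ 2^(−ℓᵢ) = 2/64 + 2/64 + 16/64 + 1/64 + 16/64 = 37/64 = 0.578125.

0.578125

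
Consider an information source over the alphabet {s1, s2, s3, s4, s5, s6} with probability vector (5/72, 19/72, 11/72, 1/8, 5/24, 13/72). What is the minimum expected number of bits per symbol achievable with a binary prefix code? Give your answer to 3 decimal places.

2.528 bits/symbol

Repeatedly combine the two least-probable nodes; the expected code length is the sum of the merged weights.
merge 5/72 + 1/8 → 7/36
merge 11/72 + 13/72 → 1/3
merge 7/36 + 5/24 → 29/72
merge 19/72 + 1/3 → 43/72
merge 29/72 + 43/72 → 1
L = 7/36 + 1/3 + 29/72 + 43/72 + 1 = 91/36 ≈ 2.528 bits/symbol.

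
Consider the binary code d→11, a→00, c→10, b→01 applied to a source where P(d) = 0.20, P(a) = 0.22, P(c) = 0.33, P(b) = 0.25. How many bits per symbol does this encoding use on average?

L̄ = Σ pᵢ·ℓᵢ = 0.20·2 + 0.22·2 + 0.33·2 + 0.25·2 = 2 bits/symbol.

2 bits/symbol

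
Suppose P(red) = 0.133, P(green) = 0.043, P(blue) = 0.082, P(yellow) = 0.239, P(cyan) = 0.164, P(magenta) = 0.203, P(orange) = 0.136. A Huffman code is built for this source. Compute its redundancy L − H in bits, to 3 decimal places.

0.025 bits

Entropy H = −Σ p log₂ p ≈ 2.6579 bits.
Huffman merges: 43/1000+41/500→1/8; 1/8+133/1000→129/500; 17/125+41/250→3/10; 203/1000+239/1000→221/500; 129/500+3/10→279/500; 221/500+279/500→1. L = 2683/1000 ≈ 2.6830.
L − H = 2.6830 − 2.6579 = 0.025 bits.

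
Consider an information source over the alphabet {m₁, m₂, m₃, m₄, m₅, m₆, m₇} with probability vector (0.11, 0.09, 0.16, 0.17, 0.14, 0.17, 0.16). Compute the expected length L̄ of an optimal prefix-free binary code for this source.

2.83 bits/symbol

Repeatedly combine the two least-probable nodes; the expected code length is the sum of the merged weights.
merge 9/100 + 11/100 → 1/5
merge 7/50 + 4/25 → 3/10
merge 4/25 + 17/100 → 33/100
merge 17/100 + 1/5 → 37/100
merge 3/10 + 33/100 → 63/100
merge 37/100 + 63/100 → 1
L = 1/5 + 3/10 + 33/100 + 37/100 + 63/100 + 1 = 283/100 = 2.83 bits/symbol.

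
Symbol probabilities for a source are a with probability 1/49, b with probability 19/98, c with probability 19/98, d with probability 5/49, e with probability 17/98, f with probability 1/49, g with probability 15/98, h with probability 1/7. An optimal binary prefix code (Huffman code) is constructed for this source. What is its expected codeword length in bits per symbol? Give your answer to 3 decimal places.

2.796 bits/symbol

Repeatedly combine the two least-probable nodes; the expected code length is the sum of the merged weights.
merge 1/49 + 1/49 → 2/49
merge 2/49 + 5/49 → 1/7
merge 1/7 + 1/7 → 2/7
merge 15/98 + 17/98 → 16/49
merge 19/98 + 19/98 → 19/49
merge 2/7 + 16/49 → 30/49
merge 19/49 + 30/49 → 1
L = 2/49 + 1/7 + 2/7 + 16/49 + 19/49 + 30/49 + 1 = 137/49 ≈ 2.796 bits/symbol.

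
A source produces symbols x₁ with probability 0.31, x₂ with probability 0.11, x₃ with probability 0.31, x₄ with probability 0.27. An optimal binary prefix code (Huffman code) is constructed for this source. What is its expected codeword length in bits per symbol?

Repeatedly combine the two least-probable nodes; the expected code length is the sum of the merged weights.
merge 11/100 + 27/100 → 19/50
merge 31/100 + 31/100 → 31/50
merge 19/50 + 31/50 → 1
L = 19/50 + 31/50 + 1 = 2 bits/symbol.

2 bits/symbol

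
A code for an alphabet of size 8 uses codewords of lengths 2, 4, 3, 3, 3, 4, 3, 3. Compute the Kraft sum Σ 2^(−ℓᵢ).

With common denominator 2^4 = 16: Σ 2^(−ℓᵢ) = 4/16 + 1/16 + 2/16 + 2/16 + 2/16 + 1/16 + 2/16 + 2/16 = 16/16 = 1.

1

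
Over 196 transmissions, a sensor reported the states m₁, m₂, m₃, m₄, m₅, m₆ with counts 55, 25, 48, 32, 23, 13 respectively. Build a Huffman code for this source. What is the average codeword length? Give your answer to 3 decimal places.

Probabilities are the counts divided by 196.
Repeatedly combine the two least-probable nodes; the expected code length is the sum of the merged weights.
merge 13/196 + 23/196 → 9/49
merge 25/196 + 8/49 → 57/196
merge 9/49 + 12/49 → 3/7
merge 55/196 + 57/196 → 4/7
merge 3/7 + 4/7 → 1
L = 9/49 + 57/196 + 3/7 + 4/7 + 1 = 485/196 ≈ 2.474 bits/symbol.

2.474 bits/symbol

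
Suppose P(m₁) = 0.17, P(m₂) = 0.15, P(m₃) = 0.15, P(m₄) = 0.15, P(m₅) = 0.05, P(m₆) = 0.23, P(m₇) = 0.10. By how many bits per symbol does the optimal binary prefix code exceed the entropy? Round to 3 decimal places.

0.048 bits

Entropy H = −Σ p log₂ p ≈ 2.7022 bits.
Huffman merges: 1/20+1/10→3/20; 3/20+3/20→3/10; 3/20+3/20→3/10; 17/100+23/100→2/5; 3/10+3/10→3/5; 2/5+3/5→1. L = 11/4 ≈ 2.7500.
L − H = 2.7500 − 2.7022 = 0.048 bits.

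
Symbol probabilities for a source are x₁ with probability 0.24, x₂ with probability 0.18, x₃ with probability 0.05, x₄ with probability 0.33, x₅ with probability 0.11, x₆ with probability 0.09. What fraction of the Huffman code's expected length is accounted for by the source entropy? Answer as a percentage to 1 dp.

Entropy H = −Σ p log₂ p ≈ 2.3463 bits.
Huffman merges: 1/20+9/100→7/50; 11/100+7/50→1/4; 9/50+6/25→21/50; 1/4+33/100→29/50; 21/50+29/50→1. L = 239/100 ≈ 2.3900.
Efficiency = H/L = 2.3463/2.3900 = 98.2%.

98.2%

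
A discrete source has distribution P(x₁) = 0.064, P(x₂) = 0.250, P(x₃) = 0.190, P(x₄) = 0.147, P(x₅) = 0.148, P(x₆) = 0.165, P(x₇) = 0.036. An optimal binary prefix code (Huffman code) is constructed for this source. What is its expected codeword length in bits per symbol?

2.66 bits/symbol

Repeatedly combine the two least-probable nodes; the expected code length is the sum of the merged weights.
merge 9/250 + 8/125 → 1/10
merge 1/10 + 147/1000 → 247/1000
merge 37/250 + 33/200 → 313/1000
merge 19/100 + 247/1000 → 437/1000
merge 1/4 + 313/1000 → 563/1000
merge 437/1000 + 563/1000 → 1
L = 1/10 + 247/1000 + 313/1000 + 437/1000 + 563/1000 + 1 = 133/50 = 2.66 bits/symbol.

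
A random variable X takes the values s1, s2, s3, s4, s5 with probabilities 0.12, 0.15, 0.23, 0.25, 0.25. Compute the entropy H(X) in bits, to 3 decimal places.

2.265 bits

H = −Σ pᵢ log₂ pᵢ.
−0.12·log₂(0.12) = 0.3671
−0.15·log₂(0.15) = 0.4105
−0.23·log₂(0.23) = 0.4877
−0.25·log₂(0.25) = 0.5000
−0.25·log₂(0.25) = 0.5000
Sum ≈ 2.2653 → 2.265 bits.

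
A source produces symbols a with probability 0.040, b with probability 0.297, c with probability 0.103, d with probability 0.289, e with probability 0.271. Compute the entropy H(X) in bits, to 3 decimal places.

2.072 bits

H = −Σ pᵢ log₂ pᵢ.
−0.040·log₂(0.040) = 0.1858
−0.297·log₂(0.297) = 0.5202
−0.103·log₂(0.103) = 0.3378
−0.289·log₂(0.289) = 0.5176
−0.271·log₂(0.271) = 0.5105
Sum ≈ 2.0717 → 2.072 bits.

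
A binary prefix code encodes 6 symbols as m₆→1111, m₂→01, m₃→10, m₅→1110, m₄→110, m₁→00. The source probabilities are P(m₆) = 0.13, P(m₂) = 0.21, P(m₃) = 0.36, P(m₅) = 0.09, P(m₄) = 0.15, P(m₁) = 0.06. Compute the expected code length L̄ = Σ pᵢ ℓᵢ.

2.59 bits/symbol

L̄ = Σ pᵢ·ℓᵢ = 0.13·4 + 0.21·2 + 0.36·2 + 0.09·4 + 0.15·3 + 0.06·2 = 2.59 bits/symbol.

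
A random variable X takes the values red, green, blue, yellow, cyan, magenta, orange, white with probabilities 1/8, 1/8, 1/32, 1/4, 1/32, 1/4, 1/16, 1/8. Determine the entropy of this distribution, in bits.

Each probability is a power of 1/2, so log₂(1/p) is an integer.
H = Σ p·log₂(1/p) = 1/8·3 + 1/8·3 + 1/32·5 + 1/4·2 + 1/32·5 + 1/4·2 + 1/16·4 + 1/8·3 = 2.6875 bits.

2.6875 bits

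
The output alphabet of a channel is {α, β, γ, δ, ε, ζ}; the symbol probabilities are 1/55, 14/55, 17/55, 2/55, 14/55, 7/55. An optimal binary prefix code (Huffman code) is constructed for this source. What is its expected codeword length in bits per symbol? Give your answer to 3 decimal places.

Repeatedly combine the two least-probable nodes; the expected code length is the sum of the merged weights.
merge 1/55 + 2/55 → 3/55
merge 3/55 + 7/55 → 2/11
merge 2/11 + 14/55 → 24/55
merge 14/55 + 17/55 → 31/55
merge 24/55 + 31/55 → 1
L = 3/55 + 2/11 + 24/55 + 31/55 + 1 = 123/55 ≈ 2.236 bits/symbol.

2.236 bits/symbol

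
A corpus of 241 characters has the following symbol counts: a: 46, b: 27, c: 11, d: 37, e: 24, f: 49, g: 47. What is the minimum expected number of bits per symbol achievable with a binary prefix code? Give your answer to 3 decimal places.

Probabilities are the counts divided by 241.
Repeatedly combine the two least-probable nodes; the expected code length is the sum of the merged weights.
merge 11/241 + 24/241 → 35/241
merge 27/241 + 35/241 → 62/241
merge 37/241 + 46/241 → 83/241
merge 47/241 + 49/241 → 96/241
merge 62/241 + 83/241 → 145/241
merge 96/241 + 145/241 → 1
L = 35/241 + 62/241 + 83/241 + 96/241 + 145/241 + 1 = 662/241 ≈ 2.747 bits/symbol.

2.747 bits/symbol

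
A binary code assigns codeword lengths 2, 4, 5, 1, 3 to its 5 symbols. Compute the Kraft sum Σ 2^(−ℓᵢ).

With common denominator 2^5 = 32: Σ 2^(−ℓᵢ) = 8/32 + 2/32 + 1/32 + 16/32 + 4/32 = 31/32 = 0.96875.

0.96875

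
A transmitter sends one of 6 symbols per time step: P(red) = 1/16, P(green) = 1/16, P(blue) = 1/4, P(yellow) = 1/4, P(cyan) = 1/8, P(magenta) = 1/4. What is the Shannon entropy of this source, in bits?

Each probability is a power of 1/2, so log₂(1/p) is an integer.
H = Σ p·log₂(1/p) = 1/16·4 + 1/16·4 + 1/4·2 + 1/4·2 + 1/8·3 + 1/4·2 = 2.375 bits.

2.375 bits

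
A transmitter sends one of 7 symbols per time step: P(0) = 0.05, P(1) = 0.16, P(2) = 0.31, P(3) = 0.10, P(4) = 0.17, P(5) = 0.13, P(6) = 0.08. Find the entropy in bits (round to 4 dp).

H = −Σ pᵢ log₂ pᵢ.
−0.05·log₂(0.05) = 0.2161
−0.16·log₂(0.16) = 0.4230
−0.31·log₂(0.31) = 0.5238
−0.10·log₂(0.10) = 0.3322
−0.17·log₂(0.17) = 0.4346
−0.13·log₂(0.13) = 0.3826
−0.08·log₂(0.08) = 0.2915
Sum ≈ 2.6038 → 2.6038 bits.

2.6038 bits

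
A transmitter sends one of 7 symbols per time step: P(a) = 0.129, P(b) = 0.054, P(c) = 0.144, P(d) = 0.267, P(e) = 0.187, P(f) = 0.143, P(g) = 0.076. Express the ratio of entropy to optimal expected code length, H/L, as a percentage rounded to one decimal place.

Entropy H = −Σ p log₂ p ≈ 2.6559 bits.
Huffman merges: 27/500+19/250→13/100; 129/1000+13/100→259/1000; 143/1000+18/125→287/1000; 187/1000+259/1000→223/500; 267/1000+287/1000→277/500; 223/500+277/500→1. L = 669/250 ≈ 2.6760.
Efficiency = H/L = 2.6559/2.6760 = 99.2%.

99.2%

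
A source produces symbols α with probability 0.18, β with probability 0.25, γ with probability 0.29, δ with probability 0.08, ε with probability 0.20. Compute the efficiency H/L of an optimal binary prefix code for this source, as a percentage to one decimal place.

Entropy H = −Σ p log₂ p ≈ 2.2191 bits.
Huffman merges: 2/25+9/50→13/50; 1/5+1/4→9/20; 13/50+29/100→11/20; 9/20+11/20→1. L = 113/50 ≈ 2.2600.
Efficiency = H/L = 2.2191/2.2600 = 98.2%.

98.2%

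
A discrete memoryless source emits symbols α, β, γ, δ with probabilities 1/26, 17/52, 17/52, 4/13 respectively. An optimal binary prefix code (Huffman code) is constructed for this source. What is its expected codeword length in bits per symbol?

2 bits/symbol

Repeatedly combine the two least-probable nodes; the expected code length is the sum of the merged weights.
merge 1/26 + 4/13 → 9/26
merge 17/52 + 17/52 → 17/26
merge 9/26 + 17/26 → 1
L = 9/26 + 17/26 + 1 = 2 bits/symbol.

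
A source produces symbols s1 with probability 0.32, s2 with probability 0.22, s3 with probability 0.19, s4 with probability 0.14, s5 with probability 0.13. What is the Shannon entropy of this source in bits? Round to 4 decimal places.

H = −Σ pᵢ log₂ pᵢ.
−0.32·log₂(0.32) = 0.5260
−0.22·log₂(0.22) = 0.4806
−0.19·log₂(0.19) = 0.4552
−0.14·log₂(0.14) = 0.3971
−0.13·log₂(0.13) = 0.3826
Sum ≈ 2.2416 → 2.2416 bits.

2.2416 bits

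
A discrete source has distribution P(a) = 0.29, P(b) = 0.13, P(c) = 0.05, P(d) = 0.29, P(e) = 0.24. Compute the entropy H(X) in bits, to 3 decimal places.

H = −Σ pᵢ log₂ pᵢ.
−0.29·log₂(0.29) = 0.5179
−0.13·log₂(0.13) = 0.3826
−0.05·log₂(0.05) = 0.2161
−0.29·log₂(0.29) = 0.5179
−0.24·log₂(0.24) = 0.4941
Sum ≈ 2.1287 → 2.129 bits.

2.129 bits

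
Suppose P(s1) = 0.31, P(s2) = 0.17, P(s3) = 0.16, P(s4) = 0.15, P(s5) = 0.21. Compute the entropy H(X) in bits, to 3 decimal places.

H = −Σ pᵢ log₂ pᵢ.
−0.31·log₂(0.31) = 0.5238
−0.17·log₂(0.17) = 0.4346
−0.16·log₂(0.16) = 0.4230
−0.15·log₂(0.15) = 0.4105
−0.21·log₂(0.21) = 0.4728
Sum ≈ 2.2648 → 2.265 bits.

2.265 bits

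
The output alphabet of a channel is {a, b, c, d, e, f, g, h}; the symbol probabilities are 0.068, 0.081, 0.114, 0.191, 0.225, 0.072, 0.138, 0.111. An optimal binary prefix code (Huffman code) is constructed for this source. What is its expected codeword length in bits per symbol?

Repeatedly combine the two least-probable nodes; the expected code length is the sum of the merged weights.
merge 17/250 + 9/125 → 7/50
merge 81/1000 + 111/1000 → 24/125
merge 57/500 + 69/500 → 63/250
merge 7/50 + 191/1000 → 331/1000
merge 24/125 + 9/40 → 417/1000
merge 63/250 + 331/1000 → 583/1000
merge 417/1000 + 583/1000 → 1
L = 7/50 + 24/125 + 63/250 + 331/1000 + 417/1000 + 583/1000 + 1 = 583/200 = 2.915 bits/symbol.

2.915 bits/symbol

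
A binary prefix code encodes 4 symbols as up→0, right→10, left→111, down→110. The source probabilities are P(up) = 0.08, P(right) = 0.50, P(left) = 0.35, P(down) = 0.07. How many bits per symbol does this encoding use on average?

2.34 bits/symbol

L̄ = Σ pᵢ·ℓᵢ = 0.08·1 + 0.50·2 + 0.35·3 + 0.07·3 = 2.34 bits/symbol.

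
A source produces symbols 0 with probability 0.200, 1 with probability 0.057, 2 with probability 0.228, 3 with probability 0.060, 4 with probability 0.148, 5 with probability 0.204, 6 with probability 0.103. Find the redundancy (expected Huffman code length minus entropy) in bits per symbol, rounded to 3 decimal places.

0.042 bits

Entropy H = −Σ p log₂ p ≈ 2.6433 bits.
Huffman merges: 57/1000+3/50→117/1000; 103/1000+117/1000→11/50; 37/250+1/5→87/250; 51/250+11/50→53/125; 57/250+87/250→72/125; 53/125+72/125→1. L = 537/200 ≈ 2.6850.
L − H = 2.6850 − 2.6433 = 0.042 bits.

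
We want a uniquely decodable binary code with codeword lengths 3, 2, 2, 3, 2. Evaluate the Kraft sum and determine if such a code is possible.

With common denominator 2^3 = 8: Σ 2^(−ℓᵢ) = 1/8 + 2/8 + 2/8 + 1/8 + 2/8 = 8/8 = 1.
Kraft's inequality requires Σ ≤ 1; here Σ = 1 ≤ 1, so such a prefix code exists.

1; yes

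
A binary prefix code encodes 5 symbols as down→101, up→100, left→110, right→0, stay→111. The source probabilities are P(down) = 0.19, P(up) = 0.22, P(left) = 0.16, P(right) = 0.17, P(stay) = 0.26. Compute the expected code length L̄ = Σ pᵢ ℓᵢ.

2.66 bits/symbol

L̄ = Σ pᵢ·ℓᵢ = 0.19·3 + 0.22·3 + 0.16·3 + 0.17·1 + 0.26·3 = 2.66 bits/symbol.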